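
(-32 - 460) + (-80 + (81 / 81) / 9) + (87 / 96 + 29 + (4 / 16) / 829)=-129399367 / 238752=-541.98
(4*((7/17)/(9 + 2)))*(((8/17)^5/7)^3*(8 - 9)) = -140737488355328/26228382420984442111259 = -0.00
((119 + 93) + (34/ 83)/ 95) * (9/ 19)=15044886/ 149815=100.42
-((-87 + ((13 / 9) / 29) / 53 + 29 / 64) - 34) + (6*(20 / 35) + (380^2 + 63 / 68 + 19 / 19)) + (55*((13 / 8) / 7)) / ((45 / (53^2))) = 5103358885351 / 35117376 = 145322.90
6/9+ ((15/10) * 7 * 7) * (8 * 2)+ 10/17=1177.25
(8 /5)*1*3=24 /5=4.80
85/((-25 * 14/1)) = -0.24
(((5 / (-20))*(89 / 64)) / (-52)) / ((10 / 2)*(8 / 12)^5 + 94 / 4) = 21627 / 78148096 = 0.00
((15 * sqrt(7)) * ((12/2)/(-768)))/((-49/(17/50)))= 51 * sqrt(7)/62720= 0.00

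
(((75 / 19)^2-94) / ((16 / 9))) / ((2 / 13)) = -3312153 / 11552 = -286.72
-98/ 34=-49/ 17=-2.88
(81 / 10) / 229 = 81 / 2290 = 0.04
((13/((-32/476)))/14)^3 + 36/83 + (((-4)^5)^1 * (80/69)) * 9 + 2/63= -6561599726455/492613632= -13319.97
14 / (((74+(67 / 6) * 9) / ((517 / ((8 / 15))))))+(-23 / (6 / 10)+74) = 113.44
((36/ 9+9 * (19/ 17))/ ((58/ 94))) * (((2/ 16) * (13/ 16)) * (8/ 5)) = 146029/ 39440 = 3.70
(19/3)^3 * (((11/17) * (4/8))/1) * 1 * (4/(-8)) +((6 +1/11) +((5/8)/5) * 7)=-1378511/40392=-34.13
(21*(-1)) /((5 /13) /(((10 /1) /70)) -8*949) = 91 /32887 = 0.00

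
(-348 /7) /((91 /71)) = -24708 /637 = -38.79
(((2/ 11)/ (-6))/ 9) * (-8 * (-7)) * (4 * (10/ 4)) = -560/ 297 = -1.89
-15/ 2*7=-105/ 2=-52.50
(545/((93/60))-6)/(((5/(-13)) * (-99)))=12662/1395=9.08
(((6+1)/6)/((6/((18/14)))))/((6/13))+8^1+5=325/24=13.54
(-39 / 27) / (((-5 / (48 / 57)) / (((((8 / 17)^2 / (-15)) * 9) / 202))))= -6656 / 41594325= -0.00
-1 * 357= -357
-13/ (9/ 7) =-91/ 9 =-10.11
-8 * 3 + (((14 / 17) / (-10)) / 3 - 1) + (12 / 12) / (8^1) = -50801 / 2040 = -24.90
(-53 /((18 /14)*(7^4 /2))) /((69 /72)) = -848 /23667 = -0.04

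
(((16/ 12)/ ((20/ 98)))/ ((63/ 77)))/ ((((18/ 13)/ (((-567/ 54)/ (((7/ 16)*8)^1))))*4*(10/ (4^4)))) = -110.73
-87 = -87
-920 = -920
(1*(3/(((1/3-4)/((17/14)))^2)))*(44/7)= 7803/3773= 2.07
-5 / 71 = -0.07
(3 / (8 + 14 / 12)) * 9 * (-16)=-2592 / 55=-47.13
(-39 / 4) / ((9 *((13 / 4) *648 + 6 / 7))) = -91 / 176976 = -0.00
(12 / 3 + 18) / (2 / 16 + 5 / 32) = 704 / 9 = 78.22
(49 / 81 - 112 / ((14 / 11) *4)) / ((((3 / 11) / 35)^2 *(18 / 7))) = -1798117475 / 13122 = -137030.75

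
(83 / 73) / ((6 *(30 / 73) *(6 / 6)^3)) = 0.46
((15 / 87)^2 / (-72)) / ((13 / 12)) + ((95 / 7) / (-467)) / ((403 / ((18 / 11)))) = -36496885 / 73123992942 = -0.00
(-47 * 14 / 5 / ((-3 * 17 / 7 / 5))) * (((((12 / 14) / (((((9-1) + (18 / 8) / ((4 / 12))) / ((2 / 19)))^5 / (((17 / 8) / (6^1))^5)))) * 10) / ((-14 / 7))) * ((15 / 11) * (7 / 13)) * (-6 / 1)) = 4808721575 / 27339329291216357844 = 0.00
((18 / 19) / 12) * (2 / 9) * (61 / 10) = 61 / 570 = 0.11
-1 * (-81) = 81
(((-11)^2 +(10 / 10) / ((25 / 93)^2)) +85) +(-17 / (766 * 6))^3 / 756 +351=570.84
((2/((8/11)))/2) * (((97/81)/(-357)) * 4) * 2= -1067/28917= -0.04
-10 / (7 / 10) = -14.29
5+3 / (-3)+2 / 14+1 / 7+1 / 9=277 / 63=4.40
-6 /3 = -2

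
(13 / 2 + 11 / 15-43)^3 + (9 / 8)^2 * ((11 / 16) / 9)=-45754.57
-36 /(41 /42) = -1512 /41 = -36.88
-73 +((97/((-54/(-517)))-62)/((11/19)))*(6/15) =780814/1485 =525.80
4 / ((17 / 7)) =28 / 17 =1.65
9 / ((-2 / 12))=-54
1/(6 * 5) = 1/30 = 0.03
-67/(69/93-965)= 2077/29892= 0.07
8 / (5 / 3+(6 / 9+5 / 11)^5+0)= 78270786 / 33642403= 2.33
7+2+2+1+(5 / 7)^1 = 89 / 7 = 12.71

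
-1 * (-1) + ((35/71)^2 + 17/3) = 6.91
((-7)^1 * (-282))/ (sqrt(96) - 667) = -1316658/ 444793 - 7896 * sqrt(6)/ 444793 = -3.00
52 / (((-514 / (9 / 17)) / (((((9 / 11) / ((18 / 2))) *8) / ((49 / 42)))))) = -11232 / 336413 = -0.03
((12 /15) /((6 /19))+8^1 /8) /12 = 53 /180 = 0.29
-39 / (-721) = 39 / 721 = 0.05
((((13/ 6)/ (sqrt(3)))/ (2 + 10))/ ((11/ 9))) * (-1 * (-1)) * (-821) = -10673 * sqrt(3)/ 264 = -70.02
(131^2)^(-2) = 1 / 294499921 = 0.00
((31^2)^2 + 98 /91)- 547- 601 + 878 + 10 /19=228043393 /247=923252.60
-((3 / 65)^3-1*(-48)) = -13182027 / 274625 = -48.00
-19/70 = -0.27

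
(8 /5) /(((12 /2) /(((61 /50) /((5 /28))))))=3416 /1875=1.82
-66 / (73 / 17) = -1122 / 73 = -15.37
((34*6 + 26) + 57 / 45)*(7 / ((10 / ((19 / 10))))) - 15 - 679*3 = -2616623 / 1500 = -1744.42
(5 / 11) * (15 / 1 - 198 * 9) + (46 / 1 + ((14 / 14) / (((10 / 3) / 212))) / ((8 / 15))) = -28069 / 44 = -637.93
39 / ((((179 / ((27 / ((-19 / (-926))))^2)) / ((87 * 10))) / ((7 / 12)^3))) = 33680127757185 / 516952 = 65151363.68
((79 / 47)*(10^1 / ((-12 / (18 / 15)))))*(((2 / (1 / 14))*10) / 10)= -2212 / 47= -47.06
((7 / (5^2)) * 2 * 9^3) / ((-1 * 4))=-5103 / 50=-102.06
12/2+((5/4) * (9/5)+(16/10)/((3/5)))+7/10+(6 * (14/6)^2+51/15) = 2861/60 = 47.68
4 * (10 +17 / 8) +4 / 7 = 687 / 14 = 49.07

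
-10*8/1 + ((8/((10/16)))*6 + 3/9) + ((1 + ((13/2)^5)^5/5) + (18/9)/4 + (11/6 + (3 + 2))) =21169230044600450000843682503/503316480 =42059481232564548653.05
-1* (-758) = 758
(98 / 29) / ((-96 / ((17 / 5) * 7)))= -5831 / 6960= -0.84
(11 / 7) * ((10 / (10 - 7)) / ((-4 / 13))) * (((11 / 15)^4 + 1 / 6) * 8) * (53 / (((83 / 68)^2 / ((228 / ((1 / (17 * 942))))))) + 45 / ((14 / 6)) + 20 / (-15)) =-248056909118079990214 / 30760246125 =-8064204301.55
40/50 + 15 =79/5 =15.80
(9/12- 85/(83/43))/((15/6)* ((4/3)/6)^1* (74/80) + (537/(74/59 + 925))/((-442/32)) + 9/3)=-3124165178862/250584529843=-12.47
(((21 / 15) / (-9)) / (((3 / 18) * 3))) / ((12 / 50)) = -35 / 27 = -1.30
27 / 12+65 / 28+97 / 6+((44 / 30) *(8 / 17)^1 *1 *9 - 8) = 18.95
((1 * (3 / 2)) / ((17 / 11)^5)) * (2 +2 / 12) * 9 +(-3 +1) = 7484111 / 5679428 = 1.32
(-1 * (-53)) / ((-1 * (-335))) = 53 / 335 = 0.16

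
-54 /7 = -7.71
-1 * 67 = -67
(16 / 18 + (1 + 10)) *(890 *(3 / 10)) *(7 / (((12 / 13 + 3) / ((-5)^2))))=21664825 / 153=141600.16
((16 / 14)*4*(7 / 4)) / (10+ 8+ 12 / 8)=16 / 39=0.41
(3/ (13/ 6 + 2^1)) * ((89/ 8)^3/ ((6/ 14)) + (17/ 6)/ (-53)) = 784617441/ 339200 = 2313.14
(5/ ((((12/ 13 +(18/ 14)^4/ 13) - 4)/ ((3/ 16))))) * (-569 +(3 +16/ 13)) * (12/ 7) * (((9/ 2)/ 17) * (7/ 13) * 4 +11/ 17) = 15242047065/ 39549718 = 385.39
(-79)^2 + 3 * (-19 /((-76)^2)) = 1897261 /304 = 6240.99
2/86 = 1/43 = 0.02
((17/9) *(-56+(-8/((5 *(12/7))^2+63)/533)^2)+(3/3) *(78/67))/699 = -801350511434373466/5354409127672329777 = -0.15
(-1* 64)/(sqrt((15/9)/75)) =-192* sqrt(5) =-429.33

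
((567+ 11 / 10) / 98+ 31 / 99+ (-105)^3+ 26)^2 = 12613460219210341676761 / 9412880400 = 1340021298816.28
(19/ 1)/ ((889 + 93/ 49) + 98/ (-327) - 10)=304437/ 14109826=0.02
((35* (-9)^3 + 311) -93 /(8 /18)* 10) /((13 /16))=-436744 /13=-33595.69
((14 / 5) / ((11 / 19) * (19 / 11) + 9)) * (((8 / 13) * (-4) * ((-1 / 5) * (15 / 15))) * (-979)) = -219296 / 1625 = -134.95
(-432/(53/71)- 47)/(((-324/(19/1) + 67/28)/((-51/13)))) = -69213732/413347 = -167.45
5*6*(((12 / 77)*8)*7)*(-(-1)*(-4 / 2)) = -523.64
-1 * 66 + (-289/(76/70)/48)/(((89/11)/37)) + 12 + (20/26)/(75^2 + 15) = -7871468311/99187296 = -79.36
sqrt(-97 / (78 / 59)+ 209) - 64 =-64+ sqrt(825162) / 78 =-52.35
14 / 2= 7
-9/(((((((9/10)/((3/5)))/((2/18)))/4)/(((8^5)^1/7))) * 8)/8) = -262144/21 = -12483.05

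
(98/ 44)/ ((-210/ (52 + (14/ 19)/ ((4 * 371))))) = -733103/ 1329240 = -0.55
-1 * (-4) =4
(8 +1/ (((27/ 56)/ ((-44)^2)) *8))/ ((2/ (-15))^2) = 28683.33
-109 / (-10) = 109 / 10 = 10.90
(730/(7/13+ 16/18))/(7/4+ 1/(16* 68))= 6195072/21209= 292.10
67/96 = 0.70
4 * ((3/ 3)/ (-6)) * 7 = -14/ 3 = -4.67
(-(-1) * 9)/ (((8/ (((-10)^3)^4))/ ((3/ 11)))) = 3375000000000/ 11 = 306818181818.18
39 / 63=13 / 21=0.62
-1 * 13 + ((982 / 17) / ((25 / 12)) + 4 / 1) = 7959 / 425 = 18.73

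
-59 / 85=-0.69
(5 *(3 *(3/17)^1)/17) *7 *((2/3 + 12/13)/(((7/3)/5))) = 13950/3757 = 3.71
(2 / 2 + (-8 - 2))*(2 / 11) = -18 / 11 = -1.64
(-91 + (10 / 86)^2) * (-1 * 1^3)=168234 / 1849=90.99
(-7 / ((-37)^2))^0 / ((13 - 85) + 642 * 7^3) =1 / 220134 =0.00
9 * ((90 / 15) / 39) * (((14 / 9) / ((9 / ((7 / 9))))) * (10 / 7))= 0.27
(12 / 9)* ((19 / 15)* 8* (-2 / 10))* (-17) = 10336 / 225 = 45.94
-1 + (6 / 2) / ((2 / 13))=18.50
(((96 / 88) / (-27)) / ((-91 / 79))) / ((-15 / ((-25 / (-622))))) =-0.00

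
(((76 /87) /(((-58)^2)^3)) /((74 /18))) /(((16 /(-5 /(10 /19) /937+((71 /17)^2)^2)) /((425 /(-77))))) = -0.00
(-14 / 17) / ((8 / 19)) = -133 / 68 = -1.96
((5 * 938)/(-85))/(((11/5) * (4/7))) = -16415/374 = -43.89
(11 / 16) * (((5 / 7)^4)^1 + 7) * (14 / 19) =23969 / 6517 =3.68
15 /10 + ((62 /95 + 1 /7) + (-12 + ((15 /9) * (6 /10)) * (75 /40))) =-41653 /5320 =-7.83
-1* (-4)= 4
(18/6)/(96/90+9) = 45/151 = 0.30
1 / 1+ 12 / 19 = 31 / 19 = 1.63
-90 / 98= -45 / 49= -0.92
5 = 5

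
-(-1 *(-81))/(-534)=27/178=0.15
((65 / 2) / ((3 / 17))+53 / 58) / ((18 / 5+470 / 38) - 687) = -764845 / 2773038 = -0.28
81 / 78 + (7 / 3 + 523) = 41057 / 78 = 526.37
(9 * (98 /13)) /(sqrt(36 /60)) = 294 * sqrt(15) /13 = 87.59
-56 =-56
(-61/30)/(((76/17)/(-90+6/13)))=100589/2470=40.72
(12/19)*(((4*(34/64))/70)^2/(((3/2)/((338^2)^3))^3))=119759082675865856778367216661229106058862559232/209475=571710622632132029017148700000000000000000.00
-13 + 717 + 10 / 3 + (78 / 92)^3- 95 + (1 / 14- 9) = 1234638823 / 2044056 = 604.01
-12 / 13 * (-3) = 36 / 13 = 2.77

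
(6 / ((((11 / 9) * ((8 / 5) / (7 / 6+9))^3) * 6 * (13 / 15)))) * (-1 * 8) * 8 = -141863125 / 9152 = -15500.78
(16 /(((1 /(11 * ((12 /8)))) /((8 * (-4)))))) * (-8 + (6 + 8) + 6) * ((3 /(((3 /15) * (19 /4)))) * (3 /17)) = -56494.37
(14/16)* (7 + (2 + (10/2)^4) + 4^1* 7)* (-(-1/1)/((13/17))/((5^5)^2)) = 39389/507812500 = 0.00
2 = 2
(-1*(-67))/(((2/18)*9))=67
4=4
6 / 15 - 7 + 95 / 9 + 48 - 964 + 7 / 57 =-779693 / 855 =-911.92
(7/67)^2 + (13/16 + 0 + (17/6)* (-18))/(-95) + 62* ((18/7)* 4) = 30484875949/47762960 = 638.25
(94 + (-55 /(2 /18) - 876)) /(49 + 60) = -1277 /109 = -11.72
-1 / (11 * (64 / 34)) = -17 / 352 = -0.05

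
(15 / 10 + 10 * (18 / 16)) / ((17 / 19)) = 57 / 4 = 14.25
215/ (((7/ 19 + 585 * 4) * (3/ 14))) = 57190/ 133401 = 0.43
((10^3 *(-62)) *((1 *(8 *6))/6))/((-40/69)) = 855600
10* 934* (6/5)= 11208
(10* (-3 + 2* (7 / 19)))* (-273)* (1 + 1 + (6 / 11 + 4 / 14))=3655860 / 209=17492.15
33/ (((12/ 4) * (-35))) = -0.31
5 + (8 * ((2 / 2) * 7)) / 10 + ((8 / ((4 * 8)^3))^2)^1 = 889192453 / 83886080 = 10.60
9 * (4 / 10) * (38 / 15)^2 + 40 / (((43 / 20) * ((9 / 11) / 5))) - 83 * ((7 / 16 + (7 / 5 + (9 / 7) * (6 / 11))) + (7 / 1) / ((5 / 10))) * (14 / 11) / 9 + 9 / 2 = -52.82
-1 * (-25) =25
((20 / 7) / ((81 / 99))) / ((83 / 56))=1760 / 747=2.36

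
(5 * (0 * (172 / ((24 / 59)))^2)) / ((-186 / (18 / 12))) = 0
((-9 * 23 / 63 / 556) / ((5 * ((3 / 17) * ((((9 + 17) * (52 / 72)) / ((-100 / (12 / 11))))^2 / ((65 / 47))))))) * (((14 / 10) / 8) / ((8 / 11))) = -195157875 / 3674368256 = -0.05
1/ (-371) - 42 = -15583/ 371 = -42.00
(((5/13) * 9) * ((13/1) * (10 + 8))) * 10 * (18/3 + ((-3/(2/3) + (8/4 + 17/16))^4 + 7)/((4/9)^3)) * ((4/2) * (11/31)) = 12554192695275/16252928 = 772426.52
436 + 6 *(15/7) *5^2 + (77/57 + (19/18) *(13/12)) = 21831067/28728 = 759.92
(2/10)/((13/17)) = 17/65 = 0.26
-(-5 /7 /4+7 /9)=-0.60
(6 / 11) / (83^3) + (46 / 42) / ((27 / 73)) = 10560337505 / 3566235519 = 2.96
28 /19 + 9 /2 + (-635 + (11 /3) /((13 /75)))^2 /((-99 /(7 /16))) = -117209857 /70642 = -1659.21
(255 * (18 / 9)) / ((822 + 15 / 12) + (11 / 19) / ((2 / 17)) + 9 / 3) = 38760 / 63169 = 0.61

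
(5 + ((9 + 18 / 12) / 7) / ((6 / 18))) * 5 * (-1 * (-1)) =95 / 2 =47.50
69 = 69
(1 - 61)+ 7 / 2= -56.50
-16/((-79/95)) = 1520/79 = 19.24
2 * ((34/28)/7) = 17/49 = 0.35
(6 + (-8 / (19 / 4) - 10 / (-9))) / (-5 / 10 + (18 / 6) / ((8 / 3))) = 8.68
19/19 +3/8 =11/8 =1.38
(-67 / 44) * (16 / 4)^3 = -1072 / 11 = -97.45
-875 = -875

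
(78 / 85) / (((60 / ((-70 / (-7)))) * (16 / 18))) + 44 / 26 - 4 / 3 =14083 / 26520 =0.53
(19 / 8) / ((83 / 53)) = 1007 / 664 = 1.52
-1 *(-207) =207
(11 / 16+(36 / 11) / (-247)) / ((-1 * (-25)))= 29311 / 1086800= 0.03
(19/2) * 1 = 19/2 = 9.50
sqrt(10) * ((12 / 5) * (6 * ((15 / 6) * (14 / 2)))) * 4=1008 * sqrt(10)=3187.58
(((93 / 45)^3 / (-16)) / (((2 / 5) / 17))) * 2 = -506447 / 10800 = -46.89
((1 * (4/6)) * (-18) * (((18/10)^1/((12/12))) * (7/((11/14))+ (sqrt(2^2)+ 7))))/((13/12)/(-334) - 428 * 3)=0.30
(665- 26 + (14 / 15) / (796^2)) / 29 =3036604687 / 137811480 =22.03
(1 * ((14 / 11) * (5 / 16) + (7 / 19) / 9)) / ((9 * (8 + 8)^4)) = 6601 / 8875671552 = 0.00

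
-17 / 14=-1.21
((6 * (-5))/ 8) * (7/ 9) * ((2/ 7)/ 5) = -1/ 6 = -0.17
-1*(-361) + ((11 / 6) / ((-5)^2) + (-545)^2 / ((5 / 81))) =721824911 / 150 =4812166.07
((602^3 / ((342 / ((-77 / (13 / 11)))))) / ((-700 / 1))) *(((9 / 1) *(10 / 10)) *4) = 13199116084 / 6175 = 2137508.68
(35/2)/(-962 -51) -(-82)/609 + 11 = 13716991/1233834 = 11.12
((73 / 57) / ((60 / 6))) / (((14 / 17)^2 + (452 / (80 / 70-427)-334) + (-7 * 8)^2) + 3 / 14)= 440231099 / 9631072801215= 0.00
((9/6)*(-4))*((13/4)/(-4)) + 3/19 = 765/152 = 5.03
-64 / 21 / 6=-0.51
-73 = -73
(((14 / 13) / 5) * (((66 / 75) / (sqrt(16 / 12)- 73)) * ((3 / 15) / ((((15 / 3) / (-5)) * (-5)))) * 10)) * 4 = -49056 / 11805625- 448 * sqrt(3) / 11805625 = -0.00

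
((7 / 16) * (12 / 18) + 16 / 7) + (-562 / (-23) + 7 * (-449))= -12040177 / 3864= -3115.99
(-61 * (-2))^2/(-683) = -14884/683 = -21.79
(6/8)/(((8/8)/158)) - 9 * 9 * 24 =-3651/2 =-1825.50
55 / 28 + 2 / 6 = 193 / 84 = 2.30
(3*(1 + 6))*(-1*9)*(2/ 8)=-189/ 4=-47.25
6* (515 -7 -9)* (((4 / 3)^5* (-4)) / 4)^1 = -1021952 / 81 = -12616.69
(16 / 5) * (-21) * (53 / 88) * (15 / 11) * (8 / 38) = -11.62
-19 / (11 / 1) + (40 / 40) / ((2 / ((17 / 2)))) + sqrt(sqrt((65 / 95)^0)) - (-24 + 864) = -36805 / 44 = -836.48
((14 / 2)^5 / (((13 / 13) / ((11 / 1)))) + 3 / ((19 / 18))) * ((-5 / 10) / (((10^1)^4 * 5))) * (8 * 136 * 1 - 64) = -112406944 / 59375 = -1893.17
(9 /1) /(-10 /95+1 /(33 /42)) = 1881 /244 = 7.71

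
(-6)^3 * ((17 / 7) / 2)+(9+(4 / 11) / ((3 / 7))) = -252.44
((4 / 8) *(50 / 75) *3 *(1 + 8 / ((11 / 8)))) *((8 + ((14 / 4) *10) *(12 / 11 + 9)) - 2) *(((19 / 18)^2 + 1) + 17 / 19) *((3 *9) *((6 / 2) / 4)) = 5488827975 / 36784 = 149217.81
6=6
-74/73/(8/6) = -111/146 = -0.76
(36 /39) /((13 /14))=168 /169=0.99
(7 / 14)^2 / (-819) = -1 / 3276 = -0.00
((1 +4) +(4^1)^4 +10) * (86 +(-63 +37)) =16260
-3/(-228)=1/76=0.01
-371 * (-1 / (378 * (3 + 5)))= 53 / 432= 0.12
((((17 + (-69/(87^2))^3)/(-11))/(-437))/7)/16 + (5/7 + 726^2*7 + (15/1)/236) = 235275819054070867921309/63768458831656194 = 3689532.78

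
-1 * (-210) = 210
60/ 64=15/ 16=0.94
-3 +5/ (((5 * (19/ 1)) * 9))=-512/ 171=-2.99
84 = 84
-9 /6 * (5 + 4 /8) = -33 /4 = -8.25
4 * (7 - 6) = 4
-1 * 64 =-64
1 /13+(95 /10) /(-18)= -0.45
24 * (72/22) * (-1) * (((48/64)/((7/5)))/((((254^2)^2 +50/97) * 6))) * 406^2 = -22841560/82244246513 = -0.00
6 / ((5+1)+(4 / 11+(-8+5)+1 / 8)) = 528 / 307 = 1.72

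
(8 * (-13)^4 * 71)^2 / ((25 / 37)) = 9737449400880448 / 25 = 389497976035217.92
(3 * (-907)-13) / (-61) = 2734 / 61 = 44.82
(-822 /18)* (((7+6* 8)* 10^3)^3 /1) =-22793375000000000 /3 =-7597791666666666.67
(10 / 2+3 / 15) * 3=78 / 5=15.60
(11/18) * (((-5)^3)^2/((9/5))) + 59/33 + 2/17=160760851/30294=5306.69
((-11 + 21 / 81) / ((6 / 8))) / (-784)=145 / 7938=0.02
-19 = -19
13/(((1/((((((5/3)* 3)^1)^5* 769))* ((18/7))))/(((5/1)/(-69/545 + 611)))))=766176328125/1165241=657526.06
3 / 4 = 0.75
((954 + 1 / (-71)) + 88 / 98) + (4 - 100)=2988057 / 3479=858.88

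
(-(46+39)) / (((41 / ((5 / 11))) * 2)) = -425 / 902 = -0.47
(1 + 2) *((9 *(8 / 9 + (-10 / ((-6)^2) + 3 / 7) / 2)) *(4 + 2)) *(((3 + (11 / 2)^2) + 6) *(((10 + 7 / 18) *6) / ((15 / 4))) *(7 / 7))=7134237 / 70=101917.67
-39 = -39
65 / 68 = 0.96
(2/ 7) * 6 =12/ 7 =1.71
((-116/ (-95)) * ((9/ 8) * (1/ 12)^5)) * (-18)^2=87/ 48640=0.00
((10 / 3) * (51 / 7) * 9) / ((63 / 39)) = 6630 / 49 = 135.31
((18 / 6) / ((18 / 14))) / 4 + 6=79 / 12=6.58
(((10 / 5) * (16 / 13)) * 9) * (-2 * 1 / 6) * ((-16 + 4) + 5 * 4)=-768 / 13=-59.08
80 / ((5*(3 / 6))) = 32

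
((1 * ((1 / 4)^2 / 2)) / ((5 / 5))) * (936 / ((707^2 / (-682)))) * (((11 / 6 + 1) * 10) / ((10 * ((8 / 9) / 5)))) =-10173735 / 15995168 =-0.64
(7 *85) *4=2380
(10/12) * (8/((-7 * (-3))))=0.32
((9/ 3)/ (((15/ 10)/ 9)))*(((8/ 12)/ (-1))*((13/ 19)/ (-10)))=78/ 95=0.82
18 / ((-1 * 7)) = -18 / 7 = -2.57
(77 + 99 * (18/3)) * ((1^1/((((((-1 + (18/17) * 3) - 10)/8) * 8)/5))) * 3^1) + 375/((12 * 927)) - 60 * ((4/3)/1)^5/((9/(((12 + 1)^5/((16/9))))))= -26047785138275/4438476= -5868632.64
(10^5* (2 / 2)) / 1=100000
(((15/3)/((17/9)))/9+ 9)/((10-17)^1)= -158/119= -1.33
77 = 77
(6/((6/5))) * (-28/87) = -140/87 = -1.61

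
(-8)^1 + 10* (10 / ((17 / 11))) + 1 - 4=913 / 17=53.71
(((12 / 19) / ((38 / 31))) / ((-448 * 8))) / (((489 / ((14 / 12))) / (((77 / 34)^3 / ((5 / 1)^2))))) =-14152523 / 88810186444800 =-0.00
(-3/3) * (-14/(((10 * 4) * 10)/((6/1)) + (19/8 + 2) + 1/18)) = 1008/5119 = 0.20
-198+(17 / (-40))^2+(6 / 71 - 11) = -23712281 / 113600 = -208.73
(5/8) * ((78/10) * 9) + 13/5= 1859/40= 46.48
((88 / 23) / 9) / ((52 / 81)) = 198 / 299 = 0.66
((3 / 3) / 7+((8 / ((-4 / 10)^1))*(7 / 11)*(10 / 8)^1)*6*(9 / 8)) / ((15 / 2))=-33031 / 2310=-14.30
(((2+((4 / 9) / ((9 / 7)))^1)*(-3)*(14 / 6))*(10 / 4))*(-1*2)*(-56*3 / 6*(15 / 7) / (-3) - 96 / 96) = 126350 / 81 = 1559.88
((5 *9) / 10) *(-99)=-891 / 2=-445.50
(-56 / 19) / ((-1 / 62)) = 3472 / 19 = 182.74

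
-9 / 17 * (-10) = 90 / 17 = 5.29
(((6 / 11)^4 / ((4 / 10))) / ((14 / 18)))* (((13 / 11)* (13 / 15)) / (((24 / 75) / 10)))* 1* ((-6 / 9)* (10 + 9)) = -130045500 / 1127357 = -115.35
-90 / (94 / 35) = -1575 / 47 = -33.51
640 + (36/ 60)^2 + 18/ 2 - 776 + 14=-2816/ 25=-112.64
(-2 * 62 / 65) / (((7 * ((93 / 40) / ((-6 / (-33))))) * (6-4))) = -32 / 3003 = -0.01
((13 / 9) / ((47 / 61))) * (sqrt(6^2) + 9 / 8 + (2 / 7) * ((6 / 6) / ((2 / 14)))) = 57889 / 3384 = 17.11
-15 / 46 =-0.33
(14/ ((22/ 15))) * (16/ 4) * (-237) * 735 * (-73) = 485528972.73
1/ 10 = 0.10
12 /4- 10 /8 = 7 /4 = 1.75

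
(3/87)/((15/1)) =1/435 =0.00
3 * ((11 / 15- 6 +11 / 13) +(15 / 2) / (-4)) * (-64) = 78568 / 65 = 1208.74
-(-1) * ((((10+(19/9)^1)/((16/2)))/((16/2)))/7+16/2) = 32365/4032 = 8.03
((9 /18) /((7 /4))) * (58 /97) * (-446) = -51736 /679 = -76.19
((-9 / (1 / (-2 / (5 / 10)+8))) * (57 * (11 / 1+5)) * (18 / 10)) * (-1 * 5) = 295488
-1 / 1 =-1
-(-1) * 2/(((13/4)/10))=80/13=6.15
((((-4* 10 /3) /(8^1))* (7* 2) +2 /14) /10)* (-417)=67693 /70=967.04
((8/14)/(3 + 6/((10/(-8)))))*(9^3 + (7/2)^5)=-200675/504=-398.16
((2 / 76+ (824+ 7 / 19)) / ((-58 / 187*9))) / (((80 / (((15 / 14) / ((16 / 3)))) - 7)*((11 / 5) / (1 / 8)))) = -2662795 / 62082272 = -0.04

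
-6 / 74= -3 / 37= -0.08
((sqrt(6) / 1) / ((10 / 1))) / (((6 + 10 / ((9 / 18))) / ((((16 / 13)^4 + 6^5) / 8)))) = 6942371 * sqrt(6) / 1856465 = 9.16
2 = 2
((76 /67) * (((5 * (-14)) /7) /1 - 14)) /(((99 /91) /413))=-22850464 /2211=-10334.90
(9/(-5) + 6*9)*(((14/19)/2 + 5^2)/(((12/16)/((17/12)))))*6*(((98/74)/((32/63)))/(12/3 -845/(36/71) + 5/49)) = -485244292113/20615608570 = -23.54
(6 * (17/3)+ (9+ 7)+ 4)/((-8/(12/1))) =-81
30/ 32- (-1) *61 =991/ 16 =61.94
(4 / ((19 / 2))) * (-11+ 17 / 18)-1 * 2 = -1066 / 171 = -6.23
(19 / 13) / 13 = 19 / 169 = 0.11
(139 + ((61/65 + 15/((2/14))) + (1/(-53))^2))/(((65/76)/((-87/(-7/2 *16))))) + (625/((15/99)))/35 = 46753980906/83076175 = 562.78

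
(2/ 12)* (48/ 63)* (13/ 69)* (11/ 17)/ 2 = 572/ 73899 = 0.01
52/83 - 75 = -6173/83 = -74.37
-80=-80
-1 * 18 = -18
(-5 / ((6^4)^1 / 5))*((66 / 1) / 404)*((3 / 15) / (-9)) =0.00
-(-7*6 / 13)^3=74088 / 2197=33.72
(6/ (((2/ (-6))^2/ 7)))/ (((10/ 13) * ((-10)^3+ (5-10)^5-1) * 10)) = -2457/ 206300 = -0.01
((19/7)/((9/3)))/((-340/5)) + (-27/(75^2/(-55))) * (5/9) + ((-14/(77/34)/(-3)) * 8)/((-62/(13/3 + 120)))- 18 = -1859835697/36521100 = -50.92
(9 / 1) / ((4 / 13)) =117 / 4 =29.25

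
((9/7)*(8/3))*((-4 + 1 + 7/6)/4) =-11/7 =-1.57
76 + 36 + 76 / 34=1942 / 17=114.24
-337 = -337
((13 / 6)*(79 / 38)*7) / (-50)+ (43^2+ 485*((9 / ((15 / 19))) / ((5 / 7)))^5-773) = 447303179548079143 / 890625000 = 502235148.97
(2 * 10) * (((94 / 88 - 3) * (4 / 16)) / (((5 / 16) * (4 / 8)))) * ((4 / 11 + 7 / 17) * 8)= -46400 / 121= -383.47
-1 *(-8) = 8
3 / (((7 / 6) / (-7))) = -18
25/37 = 0.68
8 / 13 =0.62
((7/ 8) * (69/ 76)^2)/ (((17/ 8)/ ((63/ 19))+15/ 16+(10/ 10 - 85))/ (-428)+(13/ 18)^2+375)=0.00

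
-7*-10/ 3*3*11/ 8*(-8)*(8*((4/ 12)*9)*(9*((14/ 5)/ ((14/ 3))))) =-99792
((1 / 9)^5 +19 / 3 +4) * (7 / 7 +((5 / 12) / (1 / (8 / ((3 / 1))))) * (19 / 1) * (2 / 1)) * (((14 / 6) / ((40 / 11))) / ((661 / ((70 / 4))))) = 7.59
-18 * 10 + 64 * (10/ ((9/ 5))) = 1580/ 9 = 175.56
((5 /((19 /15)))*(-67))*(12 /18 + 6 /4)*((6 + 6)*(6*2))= -1567800 /19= -82515.79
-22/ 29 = -0.76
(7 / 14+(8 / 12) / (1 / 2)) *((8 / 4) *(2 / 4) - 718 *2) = -15785 / 6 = -2630.83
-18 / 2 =-9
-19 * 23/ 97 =-437/ 97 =-4.51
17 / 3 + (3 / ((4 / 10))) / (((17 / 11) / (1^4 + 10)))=6023 / 102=59.05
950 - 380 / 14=6460 / 7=922.86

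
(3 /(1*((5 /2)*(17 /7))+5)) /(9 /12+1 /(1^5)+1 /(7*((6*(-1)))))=3528 /22475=0.16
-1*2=-2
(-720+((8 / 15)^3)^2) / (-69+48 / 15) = 8200987856 / 749503125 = 10.94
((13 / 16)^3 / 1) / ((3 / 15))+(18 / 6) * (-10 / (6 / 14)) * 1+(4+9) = -222487 / 4096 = -54.32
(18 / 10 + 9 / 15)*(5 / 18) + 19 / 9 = 25 / 9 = 2.78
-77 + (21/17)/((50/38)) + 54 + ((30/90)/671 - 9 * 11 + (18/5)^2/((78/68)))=-1220756182/11121825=-109.76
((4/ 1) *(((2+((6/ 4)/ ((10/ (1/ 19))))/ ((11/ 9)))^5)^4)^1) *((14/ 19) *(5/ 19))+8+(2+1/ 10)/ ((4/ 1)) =20760373770763503561139308979804706475753568141709760049132392408506076459119607/ 23931661208942171161385101124052126564694316582596771840000000000000000000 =867485.70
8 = 8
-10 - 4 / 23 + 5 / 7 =-1523 / 161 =-9.46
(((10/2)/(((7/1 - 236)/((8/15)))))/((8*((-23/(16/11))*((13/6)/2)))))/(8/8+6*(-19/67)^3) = 19248832/195532566229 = 0.00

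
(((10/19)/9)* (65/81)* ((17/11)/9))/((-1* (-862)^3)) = 5525/439145185383036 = 0.00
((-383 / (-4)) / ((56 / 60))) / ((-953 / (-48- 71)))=97665 / 7624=12.81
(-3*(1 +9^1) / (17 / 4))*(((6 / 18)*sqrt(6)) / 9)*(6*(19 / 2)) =-760*sqrt(6) / 51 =-36.50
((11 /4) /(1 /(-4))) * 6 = -66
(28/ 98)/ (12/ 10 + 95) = 10/ 3367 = 0.00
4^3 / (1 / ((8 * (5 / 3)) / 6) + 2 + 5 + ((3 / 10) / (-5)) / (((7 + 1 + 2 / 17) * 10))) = 1472000 / 171333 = 8.59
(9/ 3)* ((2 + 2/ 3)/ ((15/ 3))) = 8/ 5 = 1.60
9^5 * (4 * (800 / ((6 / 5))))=157464000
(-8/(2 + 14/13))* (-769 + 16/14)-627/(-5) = 74264/35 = 2121.83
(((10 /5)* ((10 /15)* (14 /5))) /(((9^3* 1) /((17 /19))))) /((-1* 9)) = -952 /1869885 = -0.00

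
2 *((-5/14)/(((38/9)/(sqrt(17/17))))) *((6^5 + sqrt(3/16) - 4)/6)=-29145/133 - 15 *sqrt(3)/2128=-219.15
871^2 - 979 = 757662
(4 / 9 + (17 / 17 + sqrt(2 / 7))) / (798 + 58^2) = sqrt(14) / 29134 + 13 / 37458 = 0.00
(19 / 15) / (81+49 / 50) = 190 / 12297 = 0.02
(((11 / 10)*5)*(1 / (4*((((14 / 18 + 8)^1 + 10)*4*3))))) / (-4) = -33 / 21632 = -0.00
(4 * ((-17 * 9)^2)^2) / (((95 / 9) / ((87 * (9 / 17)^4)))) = 134822330172 / 95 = 1419182422.86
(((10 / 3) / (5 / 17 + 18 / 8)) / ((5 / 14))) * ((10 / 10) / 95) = 1904 / 49305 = 0.04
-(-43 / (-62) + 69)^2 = -18671041 / 3844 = -4857.19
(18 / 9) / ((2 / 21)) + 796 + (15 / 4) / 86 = 281063 / 344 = 817.04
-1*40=-40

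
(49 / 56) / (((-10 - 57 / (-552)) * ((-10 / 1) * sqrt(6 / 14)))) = 161 * sqrt(21) / 54630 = 0.01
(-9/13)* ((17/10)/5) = -153/650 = -0.24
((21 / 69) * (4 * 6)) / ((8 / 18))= 378 / 23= 16.43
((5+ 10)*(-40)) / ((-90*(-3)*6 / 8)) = -80 / 27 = -2.96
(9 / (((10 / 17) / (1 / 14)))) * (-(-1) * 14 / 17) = 0.90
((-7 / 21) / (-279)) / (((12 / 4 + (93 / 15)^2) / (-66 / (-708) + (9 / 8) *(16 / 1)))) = 7625 / 14617368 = 0.00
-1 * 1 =-1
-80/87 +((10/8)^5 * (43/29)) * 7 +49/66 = 10289019/326656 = 31.50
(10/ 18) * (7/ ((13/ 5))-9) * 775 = -317750/ 117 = -2715.81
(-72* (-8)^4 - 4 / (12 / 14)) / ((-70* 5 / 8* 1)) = 6740.95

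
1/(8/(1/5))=0.02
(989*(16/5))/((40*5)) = 1978/125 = 15.82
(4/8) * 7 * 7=49/2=24.50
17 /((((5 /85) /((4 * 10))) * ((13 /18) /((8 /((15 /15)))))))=1664640 /13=128049.23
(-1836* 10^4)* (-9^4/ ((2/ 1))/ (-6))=-10038330000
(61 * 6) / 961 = 366 / 961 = 0.38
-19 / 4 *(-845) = 16055 / 4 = 4013.75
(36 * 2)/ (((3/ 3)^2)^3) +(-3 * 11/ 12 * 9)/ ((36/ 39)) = 723/ 16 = 45.19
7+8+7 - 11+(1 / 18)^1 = 199 / 18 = 11.06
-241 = -241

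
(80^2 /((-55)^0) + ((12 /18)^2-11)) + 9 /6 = 115037 /18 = 6390.94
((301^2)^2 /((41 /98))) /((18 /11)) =4424403707339 /369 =11990253949.43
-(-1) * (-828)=-828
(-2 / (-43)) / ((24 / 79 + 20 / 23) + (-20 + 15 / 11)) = -0.00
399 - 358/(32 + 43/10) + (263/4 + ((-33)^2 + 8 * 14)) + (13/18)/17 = 1655.93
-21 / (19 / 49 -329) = 1029 / 16102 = 0.06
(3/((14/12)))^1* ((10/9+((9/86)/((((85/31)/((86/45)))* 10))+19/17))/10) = 85529/148750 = 0.57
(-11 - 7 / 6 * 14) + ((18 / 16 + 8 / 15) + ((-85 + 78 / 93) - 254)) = -451157 / 1240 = -363.84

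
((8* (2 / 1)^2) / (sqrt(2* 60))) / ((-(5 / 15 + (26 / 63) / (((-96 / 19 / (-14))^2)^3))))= -146767085568* sqrt(30) / 51487237356335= -0.02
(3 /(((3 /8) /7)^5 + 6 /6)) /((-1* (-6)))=275365888 /550732019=0.50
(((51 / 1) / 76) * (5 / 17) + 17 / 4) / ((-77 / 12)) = -1014 / 1463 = -0.69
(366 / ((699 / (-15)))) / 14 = -915 / 1631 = -0.56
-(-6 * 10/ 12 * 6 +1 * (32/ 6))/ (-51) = -74/ 153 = -0.48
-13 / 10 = -1.30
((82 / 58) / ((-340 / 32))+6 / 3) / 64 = 2301 / 78880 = 0.03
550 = 550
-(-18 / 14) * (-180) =-1620 / 7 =-231.43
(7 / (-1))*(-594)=4158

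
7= 7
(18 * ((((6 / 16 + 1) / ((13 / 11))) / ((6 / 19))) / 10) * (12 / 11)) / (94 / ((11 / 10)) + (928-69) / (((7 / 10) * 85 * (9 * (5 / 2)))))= 22160061 / 263717792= 0.08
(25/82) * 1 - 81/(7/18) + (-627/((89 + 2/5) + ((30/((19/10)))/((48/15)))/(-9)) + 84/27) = -211.93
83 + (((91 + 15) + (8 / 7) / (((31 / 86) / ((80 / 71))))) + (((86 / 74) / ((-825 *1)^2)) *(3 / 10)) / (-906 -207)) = 39600222052574107 / 205638095643750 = 192.57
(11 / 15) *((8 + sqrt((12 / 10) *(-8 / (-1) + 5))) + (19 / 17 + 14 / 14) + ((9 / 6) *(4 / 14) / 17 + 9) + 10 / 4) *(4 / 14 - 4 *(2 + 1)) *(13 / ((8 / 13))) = -7698119 / 1960 - 76219 *sqrt(390) / 2100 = -4644.38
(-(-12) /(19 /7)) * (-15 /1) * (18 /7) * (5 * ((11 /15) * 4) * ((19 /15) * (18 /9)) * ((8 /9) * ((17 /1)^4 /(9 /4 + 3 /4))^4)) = -274059832643755803284992 /81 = -3383454723996985225740.64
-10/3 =-3.33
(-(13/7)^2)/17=-0.20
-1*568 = -568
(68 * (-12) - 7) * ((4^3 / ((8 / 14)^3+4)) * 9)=-40649616 / 359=-113230.13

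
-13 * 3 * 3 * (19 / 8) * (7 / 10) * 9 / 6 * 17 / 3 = -264537 / 160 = -1653.36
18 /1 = 18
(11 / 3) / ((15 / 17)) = 187 / 45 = 4.16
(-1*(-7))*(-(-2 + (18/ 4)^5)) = -412895/ 32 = -12902.97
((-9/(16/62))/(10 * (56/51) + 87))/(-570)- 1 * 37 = -281026537/7595440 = -37.00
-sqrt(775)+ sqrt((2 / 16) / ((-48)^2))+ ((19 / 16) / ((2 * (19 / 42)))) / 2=-5 * sqrt(31)+ sqrt(2) / 192+ 21 / 32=-27.18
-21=-21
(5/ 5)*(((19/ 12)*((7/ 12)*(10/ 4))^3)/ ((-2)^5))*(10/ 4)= -4073125/ 10616832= -0.38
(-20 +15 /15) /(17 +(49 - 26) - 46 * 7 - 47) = 0.06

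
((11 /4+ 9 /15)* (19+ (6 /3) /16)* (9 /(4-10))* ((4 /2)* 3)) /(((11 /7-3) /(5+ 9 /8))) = 31644837 /12800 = 2472.25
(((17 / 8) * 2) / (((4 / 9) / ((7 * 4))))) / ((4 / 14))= 937.12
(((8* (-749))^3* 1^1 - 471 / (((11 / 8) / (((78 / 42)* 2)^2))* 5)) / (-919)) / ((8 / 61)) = 4420934021780876 / 2476705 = 1785006297.39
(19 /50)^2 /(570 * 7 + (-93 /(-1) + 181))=0.00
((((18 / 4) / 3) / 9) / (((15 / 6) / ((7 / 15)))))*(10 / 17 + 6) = 784 / 3825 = 0.20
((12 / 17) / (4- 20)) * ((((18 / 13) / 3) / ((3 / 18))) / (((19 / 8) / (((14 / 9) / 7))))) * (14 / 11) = -672 / 46189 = -0.01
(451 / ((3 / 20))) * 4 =36080 / 3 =12026.67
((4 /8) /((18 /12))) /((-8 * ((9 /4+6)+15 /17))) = -17 /3726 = -0.00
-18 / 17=-1.06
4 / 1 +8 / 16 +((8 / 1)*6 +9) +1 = 125 / 2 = 62.50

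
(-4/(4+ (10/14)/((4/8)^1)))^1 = -14/19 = -0.74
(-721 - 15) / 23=-32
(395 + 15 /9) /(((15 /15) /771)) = 305830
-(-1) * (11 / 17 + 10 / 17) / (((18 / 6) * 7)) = 1 / 17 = 0.06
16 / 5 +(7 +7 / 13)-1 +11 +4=24.74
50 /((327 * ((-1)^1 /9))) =-1.38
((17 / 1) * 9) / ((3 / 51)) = 2601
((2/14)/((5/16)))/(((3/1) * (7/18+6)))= 0.02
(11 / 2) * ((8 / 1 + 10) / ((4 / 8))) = 198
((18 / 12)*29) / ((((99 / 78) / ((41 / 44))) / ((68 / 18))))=262769 / 2178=120.65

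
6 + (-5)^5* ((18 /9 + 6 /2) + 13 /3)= -87482 /3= -29160.67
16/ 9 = 1.78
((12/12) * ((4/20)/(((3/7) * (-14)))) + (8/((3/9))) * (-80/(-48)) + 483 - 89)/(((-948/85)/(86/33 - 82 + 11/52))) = 30072705271/9760608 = 3081.03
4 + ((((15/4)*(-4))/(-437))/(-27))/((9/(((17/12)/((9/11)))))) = 15290569/3822876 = 4.00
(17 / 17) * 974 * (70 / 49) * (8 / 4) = 19480 / 7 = 2782.86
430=430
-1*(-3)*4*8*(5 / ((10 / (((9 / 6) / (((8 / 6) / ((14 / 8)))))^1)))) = 189 / 2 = 94.50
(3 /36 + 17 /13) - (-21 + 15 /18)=21.56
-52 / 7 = -7.43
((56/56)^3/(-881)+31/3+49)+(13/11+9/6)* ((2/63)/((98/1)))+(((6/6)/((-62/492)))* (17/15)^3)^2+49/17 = 26894691162998698927/137458013464406250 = 195.66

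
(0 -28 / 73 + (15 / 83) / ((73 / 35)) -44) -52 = -583463 / 6059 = -96.30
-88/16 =-11/2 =-5.50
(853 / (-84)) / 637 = -853 / 53508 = -0.02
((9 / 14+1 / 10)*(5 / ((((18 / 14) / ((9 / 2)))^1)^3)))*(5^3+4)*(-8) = -164346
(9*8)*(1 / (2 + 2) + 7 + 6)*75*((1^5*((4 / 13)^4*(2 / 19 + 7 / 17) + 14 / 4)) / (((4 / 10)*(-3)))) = -3855467278125 / 18450406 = -208963.82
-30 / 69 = -10 / 23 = -0.43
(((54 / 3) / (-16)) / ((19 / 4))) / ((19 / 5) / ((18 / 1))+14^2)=-405 / 335521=-0.00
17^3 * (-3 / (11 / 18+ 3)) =-265302 / 65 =-4081.57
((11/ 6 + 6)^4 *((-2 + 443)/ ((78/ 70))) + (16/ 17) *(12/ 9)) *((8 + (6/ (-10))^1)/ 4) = 5263887116431/ 1909440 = 2756770.11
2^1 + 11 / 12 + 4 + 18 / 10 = 523 / 60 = 8.72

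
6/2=3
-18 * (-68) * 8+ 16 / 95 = 930256 / 95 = 9792.17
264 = 264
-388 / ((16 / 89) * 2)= -8633 / 8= -1079.12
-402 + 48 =-354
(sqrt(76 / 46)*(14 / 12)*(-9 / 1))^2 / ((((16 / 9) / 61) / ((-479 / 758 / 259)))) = -314776287 / 20641856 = -15.25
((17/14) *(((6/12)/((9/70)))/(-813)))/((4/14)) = -595/29268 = -0.02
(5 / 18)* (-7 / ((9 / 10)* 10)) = -35 / 162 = -0.22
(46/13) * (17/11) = 782/143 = 5.47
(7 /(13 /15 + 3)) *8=420 /29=14.48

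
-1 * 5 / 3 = -1.67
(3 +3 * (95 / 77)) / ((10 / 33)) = 774 / 35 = 22.11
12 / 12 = 1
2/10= 1/5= 0.20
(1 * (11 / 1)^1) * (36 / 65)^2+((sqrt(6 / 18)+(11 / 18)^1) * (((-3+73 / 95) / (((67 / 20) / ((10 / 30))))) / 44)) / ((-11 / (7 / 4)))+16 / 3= 371 * sqrt(3) / 1386297+27820263347 / 3194784450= 8.71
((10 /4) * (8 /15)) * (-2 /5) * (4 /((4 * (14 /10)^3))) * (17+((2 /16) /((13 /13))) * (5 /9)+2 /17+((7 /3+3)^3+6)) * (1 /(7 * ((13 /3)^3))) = -16054975 /269024847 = -0.06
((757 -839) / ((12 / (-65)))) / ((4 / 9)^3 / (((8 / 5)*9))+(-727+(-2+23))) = -5828355 / 9264052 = -0.63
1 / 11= 0.09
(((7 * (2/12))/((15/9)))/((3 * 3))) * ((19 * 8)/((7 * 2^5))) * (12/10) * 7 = 133/300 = 0.44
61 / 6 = 10.17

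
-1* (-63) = 63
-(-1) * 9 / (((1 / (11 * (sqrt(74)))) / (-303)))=-29997 * sqrt(74)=-258043.95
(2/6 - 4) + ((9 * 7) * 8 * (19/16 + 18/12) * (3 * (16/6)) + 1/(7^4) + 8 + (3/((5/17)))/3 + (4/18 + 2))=1171851313/108045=10845.96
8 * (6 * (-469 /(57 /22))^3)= -17575454038912 /61731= -284710340.65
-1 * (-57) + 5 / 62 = 57.08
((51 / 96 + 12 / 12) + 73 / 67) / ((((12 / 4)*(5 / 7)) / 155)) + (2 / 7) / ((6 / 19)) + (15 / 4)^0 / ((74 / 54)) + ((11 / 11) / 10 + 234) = 3542559589 / 8329440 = 425.31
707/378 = 101/54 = 1.87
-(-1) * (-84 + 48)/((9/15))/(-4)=15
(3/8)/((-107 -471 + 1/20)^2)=50/44536827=0.00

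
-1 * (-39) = 39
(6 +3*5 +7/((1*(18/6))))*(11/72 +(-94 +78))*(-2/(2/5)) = 199675/108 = 1848.84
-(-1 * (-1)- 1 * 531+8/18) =4766/9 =529.56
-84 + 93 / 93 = -83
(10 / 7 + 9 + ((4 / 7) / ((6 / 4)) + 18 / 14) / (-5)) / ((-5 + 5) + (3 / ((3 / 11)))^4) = 212 / 307461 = 0.00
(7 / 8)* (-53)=-371 / 8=-46.38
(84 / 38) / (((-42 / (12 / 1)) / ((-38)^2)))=-912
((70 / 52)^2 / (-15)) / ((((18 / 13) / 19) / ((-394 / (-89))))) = -917035 / 124956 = -7.34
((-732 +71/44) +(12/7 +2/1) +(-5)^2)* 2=-216115/154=-1403.34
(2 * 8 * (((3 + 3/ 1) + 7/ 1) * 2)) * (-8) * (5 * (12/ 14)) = -99840/ 7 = -14262.86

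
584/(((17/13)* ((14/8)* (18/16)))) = 226.84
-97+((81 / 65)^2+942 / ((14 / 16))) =29016752 / 29575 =981.12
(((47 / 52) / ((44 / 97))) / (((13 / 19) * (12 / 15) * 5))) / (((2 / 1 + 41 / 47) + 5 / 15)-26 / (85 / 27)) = -1038152685 / 7205424512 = -0.14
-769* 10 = -7690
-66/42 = -11/7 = -1.57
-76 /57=-4 /3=-1.33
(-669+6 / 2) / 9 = -74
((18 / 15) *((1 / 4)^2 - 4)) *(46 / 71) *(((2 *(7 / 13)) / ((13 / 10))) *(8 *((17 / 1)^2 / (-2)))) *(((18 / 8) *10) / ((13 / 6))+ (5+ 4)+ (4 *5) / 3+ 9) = 102755.33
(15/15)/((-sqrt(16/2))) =-0.35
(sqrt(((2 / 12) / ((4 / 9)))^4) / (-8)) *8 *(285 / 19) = -135 / 64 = -2.11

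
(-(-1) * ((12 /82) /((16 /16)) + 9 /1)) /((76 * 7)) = 375 /21812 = 0.02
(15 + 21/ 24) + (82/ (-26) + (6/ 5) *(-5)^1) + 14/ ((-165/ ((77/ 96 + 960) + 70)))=-8313077/ 102960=-80.74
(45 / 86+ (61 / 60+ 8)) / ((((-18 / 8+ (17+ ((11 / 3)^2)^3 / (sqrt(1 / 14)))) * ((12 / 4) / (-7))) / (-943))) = -566029209616983 / 151146312884467345+ 93255704133200532 * sqrt(14) / 151146312884467345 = 2.30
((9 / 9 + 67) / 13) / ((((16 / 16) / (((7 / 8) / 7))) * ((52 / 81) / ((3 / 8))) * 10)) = 4131 / 108160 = 0.04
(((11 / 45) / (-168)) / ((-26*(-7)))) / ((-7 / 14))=11 / 687960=0.00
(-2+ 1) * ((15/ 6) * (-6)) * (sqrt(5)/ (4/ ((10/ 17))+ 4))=25 * sqrt(5)/ 18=3.11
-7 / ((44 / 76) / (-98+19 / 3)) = 3325 / 3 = 1108.33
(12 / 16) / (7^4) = 0.00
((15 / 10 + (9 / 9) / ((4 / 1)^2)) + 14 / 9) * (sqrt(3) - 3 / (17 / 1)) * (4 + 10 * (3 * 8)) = 1183.49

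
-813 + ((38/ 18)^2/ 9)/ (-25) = -14817286/ 18225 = -813.02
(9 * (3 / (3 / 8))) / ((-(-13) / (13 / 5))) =72 / 5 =14.40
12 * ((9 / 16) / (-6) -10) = -969 / 8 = -121.12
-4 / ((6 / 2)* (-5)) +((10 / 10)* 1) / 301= 0.27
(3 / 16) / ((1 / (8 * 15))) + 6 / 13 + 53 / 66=10195 / 429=23.76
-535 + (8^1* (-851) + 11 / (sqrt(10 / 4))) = -7343 + 11* sqrt(10) / 5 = -7336.04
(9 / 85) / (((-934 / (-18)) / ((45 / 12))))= 243 / 31756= 0.01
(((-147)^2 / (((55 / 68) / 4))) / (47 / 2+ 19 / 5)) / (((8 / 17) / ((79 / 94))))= 46986198 / 6721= 6990.95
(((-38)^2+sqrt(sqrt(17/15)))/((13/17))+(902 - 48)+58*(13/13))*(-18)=-655272/13 - 102*15^(3/4)*17^(1/4)/65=-50429.83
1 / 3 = 0.33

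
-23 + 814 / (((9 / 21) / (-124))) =-706621 / 3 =-235540.33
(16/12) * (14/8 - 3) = -5/3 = -1.67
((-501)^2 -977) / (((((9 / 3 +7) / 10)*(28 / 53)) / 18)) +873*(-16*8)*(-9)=66670596 / 7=9524370.86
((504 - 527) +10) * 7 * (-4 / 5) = 364 / 5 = 72.80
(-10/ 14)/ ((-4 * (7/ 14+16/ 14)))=5/ 46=0.11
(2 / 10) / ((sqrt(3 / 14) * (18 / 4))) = 2 * sqrt(42) / 135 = 0.10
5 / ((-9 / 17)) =-85 / 9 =-9.44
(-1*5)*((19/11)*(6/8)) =-285/44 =-6.48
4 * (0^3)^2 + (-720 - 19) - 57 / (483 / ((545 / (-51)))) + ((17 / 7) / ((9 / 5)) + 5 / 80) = -290207159 / 394128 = -736.33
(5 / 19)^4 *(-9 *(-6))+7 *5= 4594985 / 130321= 35.26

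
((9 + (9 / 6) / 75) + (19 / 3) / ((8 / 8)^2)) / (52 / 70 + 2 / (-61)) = 983381 / 45480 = 21.62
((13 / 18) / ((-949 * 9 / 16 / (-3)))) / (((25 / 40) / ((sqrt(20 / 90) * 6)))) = 128 * sqrt(2) / 9855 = 0.02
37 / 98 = 0.38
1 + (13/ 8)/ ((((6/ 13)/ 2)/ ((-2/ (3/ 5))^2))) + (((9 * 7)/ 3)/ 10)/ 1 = 10981/ 135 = 81.34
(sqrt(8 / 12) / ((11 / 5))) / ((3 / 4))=0.49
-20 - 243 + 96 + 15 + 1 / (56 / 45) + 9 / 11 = -92633 / 616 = -150.38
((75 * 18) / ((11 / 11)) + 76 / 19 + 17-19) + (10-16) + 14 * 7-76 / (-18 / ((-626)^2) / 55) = 819033836 / 9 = 91003759.56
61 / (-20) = -3.05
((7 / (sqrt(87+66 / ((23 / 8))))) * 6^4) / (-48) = -18.02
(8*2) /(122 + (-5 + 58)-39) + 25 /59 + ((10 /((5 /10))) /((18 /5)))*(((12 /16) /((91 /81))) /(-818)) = 80162643 /149322628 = 0.54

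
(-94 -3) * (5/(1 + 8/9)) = -4365/17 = -256.76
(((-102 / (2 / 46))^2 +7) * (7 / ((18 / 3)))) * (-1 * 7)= -269682427 / 6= -44947071.17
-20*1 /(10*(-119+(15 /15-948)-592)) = 1 /829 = 0.00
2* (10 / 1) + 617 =637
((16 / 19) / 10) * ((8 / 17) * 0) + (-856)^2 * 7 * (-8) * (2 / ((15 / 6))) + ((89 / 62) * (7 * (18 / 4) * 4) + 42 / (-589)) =-96673724441 / 2945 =-32826392.00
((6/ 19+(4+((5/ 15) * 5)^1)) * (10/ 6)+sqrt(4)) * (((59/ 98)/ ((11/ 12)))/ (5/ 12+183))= 966184/ 22540441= 0.04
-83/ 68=-1.22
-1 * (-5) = 5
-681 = -681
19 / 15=1.27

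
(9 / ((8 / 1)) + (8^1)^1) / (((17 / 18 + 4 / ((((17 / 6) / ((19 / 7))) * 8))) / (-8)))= -156366 / 3049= -51.28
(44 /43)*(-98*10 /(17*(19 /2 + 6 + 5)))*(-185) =15954400 /29971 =532.33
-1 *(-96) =96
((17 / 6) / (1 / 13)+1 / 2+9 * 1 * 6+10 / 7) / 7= 1948 / 147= 13.25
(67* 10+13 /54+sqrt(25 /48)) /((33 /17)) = 85* sqrt(3) /396+615281 /1782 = 345.65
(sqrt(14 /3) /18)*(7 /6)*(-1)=-7*sqrt(42) /324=-0.14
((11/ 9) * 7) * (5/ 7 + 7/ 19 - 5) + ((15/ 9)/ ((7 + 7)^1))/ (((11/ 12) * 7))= -3087299/ 92169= -33.50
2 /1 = 2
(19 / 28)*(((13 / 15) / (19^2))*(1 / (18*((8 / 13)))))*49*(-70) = -8281 / 16416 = -0.50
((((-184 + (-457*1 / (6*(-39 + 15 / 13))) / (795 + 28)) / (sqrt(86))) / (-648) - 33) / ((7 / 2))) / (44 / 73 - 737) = 0.01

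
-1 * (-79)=79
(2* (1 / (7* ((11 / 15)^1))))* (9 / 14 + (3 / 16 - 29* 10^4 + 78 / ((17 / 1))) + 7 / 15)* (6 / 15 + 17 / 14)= -935892206621 / 5131280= -182389.62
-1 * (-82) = 82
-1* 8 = -8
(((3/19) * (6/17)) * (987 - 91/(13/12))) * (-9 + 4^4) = 211302/17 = 12429.53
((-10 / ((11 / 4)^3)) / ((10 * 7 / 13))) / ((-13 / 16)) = 1024 / 9317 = 0.11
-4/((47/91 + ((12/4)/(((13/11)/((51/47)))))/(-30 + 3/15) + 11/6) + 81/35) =-10924680/12486007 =-0.87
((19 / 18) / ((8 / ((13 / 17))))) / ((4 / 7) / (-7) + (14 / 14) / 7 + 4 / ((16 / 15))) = 12103 / 457164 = 0.03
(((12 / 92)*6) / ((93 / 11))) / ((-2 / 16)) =-528 / 713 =-0.74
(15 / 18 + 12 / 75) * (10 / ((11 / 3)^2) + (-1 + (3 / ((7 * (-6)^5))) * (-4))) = -4186751 / 16465680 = -0.25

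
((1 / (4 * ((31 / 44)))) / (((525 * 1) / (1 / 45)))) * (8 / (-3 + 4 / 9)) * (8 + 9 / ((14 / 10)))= -8888 / 13101375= -0.00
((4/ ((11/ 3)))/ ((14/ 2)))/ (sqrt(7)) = 12 * sqrt(7)/ 539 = 0.06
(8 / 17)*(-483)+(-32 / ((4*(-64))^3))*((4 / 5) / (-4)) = -10129244177 / 44564480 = -227.29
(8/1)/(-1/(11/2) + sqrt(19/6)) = 1056/2275 + 968 * sqrt(114)/2275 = 5.01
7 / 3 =2.33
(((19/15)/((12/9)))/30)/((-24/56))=-133/1800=-0.07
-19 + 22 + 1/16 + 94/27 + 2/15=14423/2160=6.68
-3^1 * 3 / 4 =-9 / 4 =-2.25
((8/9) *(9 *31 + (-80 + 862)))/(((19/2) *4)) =4244/171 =24.82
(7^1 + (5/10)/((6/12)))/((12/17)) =34/3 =11.33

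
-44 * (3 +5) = -352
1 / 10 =0.10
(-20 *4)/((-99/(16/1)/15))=6400/33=193.94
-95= -95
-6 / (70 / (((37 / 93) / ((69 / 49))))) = -259 / 10695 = -0.02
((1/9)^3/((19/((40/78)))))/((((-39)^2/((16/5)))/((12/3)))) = 256/821627469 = 0.00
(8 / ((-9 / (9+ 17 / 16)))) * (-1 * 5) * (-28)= -11270 / 9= -1252.22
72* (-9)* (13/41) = -8424/41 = -205.46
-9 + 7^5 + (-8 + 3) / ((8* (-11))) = 1478229 / 88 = 16798.06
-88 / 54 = -44 / 27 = -1.63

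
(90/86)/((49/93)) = 4185/2107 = 1.99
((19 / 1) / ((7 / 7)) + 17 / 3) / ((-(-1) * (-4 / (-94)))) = 1739 / 3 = 579.67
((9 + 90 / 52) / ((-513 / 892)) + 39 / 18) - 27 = -21485 / 494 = -43.49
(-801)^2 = 641601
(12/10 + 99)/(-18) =-167/30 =-5.57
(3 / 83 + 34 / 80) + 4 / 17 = 39307 / 56440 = 0.70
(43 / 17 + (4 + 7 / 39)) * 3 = 4448 / 221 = 20.13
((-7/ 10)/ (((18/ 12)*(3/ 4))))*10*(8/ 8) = -56/ 9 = -6.22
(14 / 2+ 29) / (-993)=-0.04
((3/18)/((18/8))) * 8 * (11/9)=176/243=0.72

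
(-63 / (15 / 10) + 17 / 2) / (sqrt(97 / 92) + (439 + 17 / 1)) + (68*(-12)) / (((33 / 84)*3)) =-145709653552 / 210430165 + 67*sqrt(2231) / 19130015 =-692.44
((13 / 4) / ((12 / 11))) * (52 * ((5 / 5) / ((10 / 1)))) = 1859 / 120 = 15.49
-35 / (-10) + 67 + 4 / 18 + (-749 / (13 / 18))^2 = 3271972969 / 3042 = 1075599.27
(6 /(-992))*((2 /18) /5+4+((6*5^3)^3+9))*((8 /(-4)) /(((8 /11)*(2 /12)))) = 104414065723 /2480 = 42102445.86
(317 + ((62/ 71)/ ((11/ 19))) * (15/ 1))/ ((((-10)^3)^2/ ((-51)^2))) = 689907447/ 781000000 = 0.88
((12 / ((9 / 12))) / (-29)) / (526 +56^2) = -8 / 53099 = -0.00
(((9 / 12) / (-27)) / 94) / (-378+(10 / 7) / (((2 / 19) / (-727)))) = 7 / 242670024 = 0.00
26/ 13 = 2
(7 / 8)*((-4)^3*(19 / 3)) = -1064 / 3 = -354.67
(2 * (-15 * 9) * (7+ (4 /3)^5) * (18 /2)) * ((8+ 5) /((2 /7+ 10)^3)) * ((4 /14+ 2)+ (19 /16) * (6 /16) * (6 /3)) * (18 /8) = -12350394875 /5308416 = -2326.57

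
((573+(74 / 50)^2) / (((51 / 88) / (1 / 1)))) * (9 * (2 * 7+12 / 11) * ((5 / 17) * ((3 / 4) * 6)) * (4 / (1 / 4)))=103120134912 / 36125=2854536.61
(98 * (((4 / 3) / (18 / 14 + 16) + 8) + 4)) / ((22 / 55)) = 1074080 / 363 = 2958.90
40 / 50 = 0.80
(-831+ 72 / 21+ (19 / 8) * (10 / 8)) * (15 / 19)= -651.00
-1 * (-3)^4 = -81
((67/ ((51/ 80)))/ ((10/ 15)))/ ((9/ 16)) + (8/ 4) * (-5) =41350/ 153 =270.26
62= 62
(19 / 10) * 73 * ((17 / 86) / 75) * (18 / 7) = 70737 / 75250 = 0.94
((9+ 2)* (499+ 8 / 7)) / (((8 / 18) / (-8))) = -693198 / 7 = -99028.29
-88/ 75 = -1.17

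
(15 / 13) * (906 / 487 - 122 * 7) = -6224880 / 6331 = -983.24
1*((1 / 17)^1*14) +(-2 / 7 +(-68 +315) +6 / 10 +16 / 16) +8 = 152997 / 595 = 257.14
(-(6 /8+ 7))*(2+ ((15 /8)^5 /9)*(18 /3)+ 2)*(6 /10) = -29635473 /327680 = -90.44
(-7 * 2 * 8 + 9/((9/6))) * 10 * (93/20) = -4929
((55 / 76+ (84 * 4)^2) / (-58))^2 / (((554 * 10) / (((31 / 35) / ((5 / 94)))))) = 107262870153341057 / 9418917424000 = 11388.03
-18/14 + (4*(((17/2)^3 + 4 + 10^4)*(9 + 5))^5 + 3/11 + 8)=5723609932392127069190734234603/19712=290361705174113589143198800.00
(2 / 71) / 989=2 / 70219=0.00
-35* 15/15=-35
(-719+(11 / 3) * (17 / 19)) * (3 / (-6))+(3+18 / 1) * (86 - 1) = 122143 / 57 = 2142.86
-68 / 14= -34 / 7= -4.86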